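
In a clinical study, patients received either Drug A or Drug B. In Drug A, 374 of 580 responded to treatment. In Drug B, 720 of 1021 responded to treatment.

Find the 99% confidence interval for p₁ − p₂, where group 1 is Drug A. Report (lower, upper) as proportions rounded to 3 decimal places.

First, p̂₁ = 374/580 = 0.6448; p̂₂ = 720/1021 = 0.7052.
The two standard errors are √(0.6448×0.3552/580) = 0.01987 and √(0.7052×0.2948/1021) = 0.01427.
Because the samples are independent, SE_diff = √(0.01987² + 0.01427²) = 0.02446.
Using z* = 2.576 for 99%, ME = 2.576 × 0.02446 = 0.06301.
p̂₁ − p̂₂ = -0.0604; interval -0.0604 ± 0.06301 gives (-0.123, 0.003).

(-0.123, 0.003)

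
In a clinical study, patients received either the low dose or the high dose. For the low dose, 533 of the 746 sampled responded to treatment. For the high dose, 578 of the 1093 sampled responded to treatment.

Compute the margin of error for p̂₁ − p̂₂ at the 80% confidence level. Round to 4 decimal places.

0.0287

First, p̂₁ = 533/746 = 0.7145; p̂₂ = 578/1093 = 0.5288.
The two standard errors are √(0.7145×0.2855/746) = 0.01654 and √(0.5288×0.4712/1093) = 0.01510.
Because the samples are independent, SE_diff = √(0.01654² + 0.01510²) = 0.02240.
Using z* = 1.282 for 80%, ME = 1.282 × 0.02240 = 0.02872.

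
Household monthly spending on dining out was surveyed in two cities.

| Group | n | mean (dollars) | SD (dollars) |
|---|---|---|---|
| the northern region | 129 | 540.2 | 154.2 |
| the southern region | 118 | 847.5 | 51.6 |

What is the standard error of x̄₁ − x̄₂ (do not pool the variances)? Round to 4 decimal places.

14.3836

SE₁ = s₁/√n₁ = 154.2/√129 = 13.5766; SE₂ = 51.6/√118 = 4.7502.
Independent samples, unequal variances: SE_diff = √(SE₁² + SE₂²) = √(184.32406756 + 22.56440004) = 14.3836.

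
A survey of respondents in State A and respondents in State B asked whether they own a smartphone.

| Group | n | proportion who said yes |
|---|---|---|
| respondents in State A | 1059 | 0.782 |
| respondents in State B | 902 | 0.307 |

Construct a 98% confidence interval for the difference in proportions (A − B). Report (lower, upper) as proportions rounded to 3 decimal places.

SE₁ = √(p̂₁(1−p̂₁)/n₁) = √(0.7820·0.2180/1059) = 0.01269; SE₂ = √(0.3070·0.6930/902) = 0.01536.
Independent samples: SE of the difference = √(SE₁² + SE₂²) = √(0.0001610361 + 0.0002359296) = 0.01992.
z* for 98% confidence is 2.326, so the margin of error is 2.326 × 0.01992 = 0.04633.
Point estimate p̂₁ − p̂₂ = 0.7820 − 0.3070 = 0.4750.
0.4750 ± 0.04633 → (0.429, 0.521).

(0.429, 0.521)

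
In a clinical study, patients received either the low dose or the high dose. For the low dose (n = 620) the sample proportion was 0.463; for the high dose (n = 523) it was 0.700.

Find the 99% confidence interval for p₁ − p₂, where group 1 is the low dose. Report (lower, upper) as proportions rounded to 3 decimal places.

The two standard errors are √(0.4630×0.5370/620) = 0.02003 and √(0.7000×0.3000/523) = 0.02004.
Because the samples are independent, SE_diff = √(0.02003² + 0.02004²) = 0.02833.
Using z* = 2.576 for 99%, ME = 2.576 × 0.02833 = 0.07298.
p̂₁ − p̂₂ = -0.2370; interval -0.2370 ± 0.07298 gives (-0.310, -0.164).

(-0.310, -0.164)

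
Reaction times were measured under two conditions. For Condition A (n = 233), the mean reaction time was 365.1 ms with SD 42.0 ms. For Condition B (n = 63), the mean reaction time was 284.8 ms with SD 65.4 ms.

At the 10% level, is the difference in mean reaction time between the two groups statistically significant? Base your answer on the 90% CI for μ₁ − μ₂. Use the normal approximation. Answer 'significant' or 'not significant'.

significant

Standard errors of each mean: 42.0/√233 = 2.7515 and 65.4/√63 = 8.2396.
SE(x̄₁ − x̄₂) = √(2.7515² + 8.2396²) = 8.6869 for independent samples with unequal variances.
With z* = 1.645, the margin is 1.645 × 8.6869 = 14.2900.
x̄₁ − x̄₂ = 365.1 − 284.8 = 80.3000; the interval is 80.3000 ± 14.2900 = (66.0100, 94.5900).
The interval (66.0100, 94.5900) does not contain 0, so the difference is significant.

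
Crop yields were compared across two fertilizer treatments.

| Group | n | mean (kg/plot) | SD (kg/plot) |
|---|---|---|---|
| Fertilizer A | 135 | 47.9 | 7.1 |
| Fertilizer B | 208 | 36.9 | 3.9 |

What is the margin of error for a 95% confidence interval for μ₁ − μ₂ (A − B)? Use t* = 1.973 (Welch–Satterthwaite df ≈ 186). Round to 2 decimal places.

Standard errors of each mean: 7.1/√135 = 0.6111 and 3.9/√208 = 0.2704.
SE(x̄₁ − x̄₂) = √(0.6111² + 0.2704²) = 0.6683 for independent samples with unequal variances.
With t* = 1.973, the margin is 1.973 × 0.6683 = 1.3186.

1.32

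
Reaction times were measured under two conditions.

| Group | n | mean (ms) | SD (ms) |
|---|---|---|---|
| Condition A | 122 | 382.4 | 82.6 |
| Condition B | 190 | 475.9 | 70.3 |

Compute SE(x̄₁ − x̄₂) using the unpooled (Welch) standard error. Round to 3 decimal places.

Per-group SEs: s₁/√n₁ = 82.6/√122 = 7.4783, s₂/√n₂ = 70.3/√190 = 5.1001.
Unpooled SE of the difference: √(55.92497089 + 26.01102001) = 9.0519.

9.052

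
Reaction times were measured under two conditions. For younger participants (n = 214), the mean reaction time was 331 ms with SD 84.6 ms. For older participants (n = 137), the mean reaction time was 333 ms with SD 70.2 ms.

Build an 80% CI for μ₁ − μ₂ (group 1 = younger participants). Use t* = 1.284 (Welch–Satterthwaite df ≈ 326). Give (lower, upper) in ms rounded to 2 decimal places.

(-12.70, 8.70)

SE₁ = s₁/√n₁ = 84.6/√214 = 5.7831; SE₂ = 70.2/√137 = 5.9976.
Independent samples, unequal variances: SE_diff = √(SE₁² + SE₂²) = √(33.44424561 + 35.97120576) = 8.3316.
t* = 1.284, so margin of error = 1.284 × 8.3316 = 10.6978.
Difference in means = 331 − 333 = -2.0000.
-2.0000 ± 10.6978 → (-12.70, 8.70).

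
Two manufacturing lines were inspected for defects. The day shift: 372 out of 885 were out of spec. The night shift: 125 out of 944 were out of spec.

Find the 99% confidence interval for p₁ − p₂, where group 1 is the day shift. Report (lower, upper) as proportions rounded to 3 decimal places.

First, p̂₁ = 372/885 = 0.4203; p̂₂ = 125/944 = 0.1324.
The two standard errors are √(0.4203×0.5797/885) = 0.01659 and √(0.1324×0.8676/944) = 0.01103.
Because the samples are independent, SE_diff = √(0.01659² + 0.01103²) = 0.01992.
Using z* = 2.576 for 99%, ME = 2.576 × 0.01992 = 0.05131.
p̂₁ − p̂₂ = 0.2879; interval 0.2879 ± 0.05131 gives (0.237, 0.339).

(0.237, 0.339)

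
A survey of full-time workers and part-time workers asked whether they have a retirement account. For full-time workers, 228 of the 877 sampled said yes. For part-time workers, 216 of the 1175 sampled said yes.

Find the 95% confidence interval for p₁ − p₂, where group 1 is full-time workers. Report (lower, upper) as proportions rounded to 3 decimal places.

(0.040, 0.113)

Sample proportions: 228/877 = 0.2600, 216/1175 = 0.1838.
Each SE is √(p̂(1−p̂)/n): √(0.2600·0.7400/877) = 0.01481 and √(0.1838·0.8162/1175) = 0.01130.
SE(p̂₁ − p̂₂) = √(SE₁² + SE₂²) = √(0.0002193361 + 0.00012769) = 0.01863, since the two samples are independent.
At 95% confidence z* = 1.960; margin = 1.960 × 0.01863 = 0.03651.
The difference is 0.2600 − 0.1838 = 0.0762, so the interval is 0.0762 ± 0.03651 = (0.040, 0.113).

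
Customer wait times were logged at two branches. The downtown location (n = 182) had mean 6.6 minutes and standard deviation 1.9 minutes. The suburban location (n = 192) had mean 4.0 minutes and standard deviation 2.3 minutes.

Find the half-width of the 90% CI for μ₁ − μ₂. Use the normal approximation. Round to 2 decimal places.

0.36

Standard errors of each mean: 1.9/√182 = 0.1408 and 2.3/√192 = 0.1660.
SE(x̄₁ − x̄₂) = √(0.1408² + 0.1660²) = 0.2177 for independent samples with unequal variances.
With z* = 1.645, the margin is 1.645 × 0.2177 = 0.3581.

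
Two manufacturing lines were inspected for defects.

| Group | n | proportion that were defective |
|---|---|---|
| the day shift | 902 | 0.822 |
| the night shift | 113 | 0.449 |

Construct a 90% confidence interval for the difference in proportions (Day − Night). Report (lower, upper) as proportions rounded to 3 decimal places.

Each SE is √(p̂(1−p̂)/n): √(0.8220·0.1780/902) = 0.01274 and √(0.4490·0.5510/113) = 0.04679.
SE(p̂₁ − p̂₂) = √(SE₁² + SE₂²) = √(0.0001623076 + 0.0021893041) = 0.04849, since the two samples are independent.
At 90% confidence z* = 1.645; margin = 1.645 × 0.04849 = 0.07977.
The difference is 0.8220 − 0.4490 = 0.3730, so the interval is 0.3730 ± 0.07977 = (0.293, 0.453).

(0.293, 0.453)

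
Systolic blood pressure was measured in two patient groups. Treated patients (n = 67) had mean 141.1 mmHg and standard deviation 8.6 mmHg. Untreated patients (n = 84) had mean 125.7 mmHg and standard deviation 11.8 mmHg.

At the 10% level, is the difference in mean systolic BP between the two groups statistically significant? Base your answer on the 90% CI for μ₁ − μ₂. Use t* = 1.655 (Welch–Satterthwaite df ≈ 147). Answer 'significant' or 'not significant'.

significant

Standard errors of each mean: 8.6/√67 = 1.0507 and 11.8/√84 = 1.2875.
SE(x̄₁ − x̄₂) = √(1.0507² + 1.2875²) = 1.6618 for independent samples with unequal variances.
With t* = 1.655, the margin is 1.655 × 1.6618 = 2.7503.
x̄₁ − x̄₂ = 141.1 − 125.7 = 15.4000; the interval is 15.4000 ± 2.7503 = (12.6497, 18.1503).
The interval (12.6497, 18.1503) does not contain 0, so the difference is significant.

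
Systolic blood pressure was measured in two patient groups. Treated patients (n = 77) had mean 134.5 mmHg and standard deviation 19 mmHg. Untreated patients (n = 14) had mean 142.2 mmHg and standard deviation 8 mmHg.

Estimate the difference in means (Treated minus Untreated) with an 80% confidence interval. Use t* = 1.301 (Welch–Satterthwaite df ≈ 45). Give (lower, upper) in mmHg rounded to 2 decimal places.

Standard errors of each mean: 19/√77 = 2.1653 and 8/√14 = 2.1381.
SE(x̄₁ − x̄₂) = √(2.1653² + 2.1381²) = 3.0430 for independent samples with unequal variances.
With t* = 1.301, the margin is 1.301 × 3.0430 = 3.9589.
x̄₁ − x̄₂ = 134.5 − 142.2 = -7.7000; the interval is -7.7000 ± 3.9589 = (-11.66, -3.74).

(-11.66, -3.74)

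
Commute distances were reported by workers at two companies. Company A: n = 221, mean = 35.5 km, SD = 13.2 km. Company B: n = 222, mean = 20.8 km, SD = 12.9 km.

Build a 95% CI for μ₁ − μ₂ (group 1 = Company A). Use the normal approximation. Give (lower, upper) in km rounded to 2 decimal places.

Standard errors of each mean: 13.2/√221 = 0.8879 and 12.9/√222 = 0.8658.
SE(x̄₁ − x̄₂) = √(0.8879² + 0.8658²) = 1.2402 for independent samples with unequal variances.
With z* = 1.960, the margin is 1.960 × 1.2402 = 2.4308.
x̄₁ − x̄₂ = 35.5 − 20.8 = 14.7000; the interval is 14.7000 ± 2.4308 = (12.27, 17.13).

(12.27, 17.13)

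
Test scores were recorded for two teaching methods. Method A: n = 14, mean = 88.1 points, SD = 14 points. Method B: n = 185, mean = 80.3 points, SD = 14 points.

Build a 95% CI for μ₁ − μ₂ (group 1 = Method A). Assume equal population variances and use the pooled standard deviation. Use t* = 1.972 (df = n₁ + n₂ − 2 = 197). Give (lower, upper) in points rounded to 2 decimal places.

s_p = √[((n₁−1)s₁² + (n₂−1)s₂²)/(n₁+n₂−2)] = √[(13·14² + 184·14²)/197] = 14.0000.
SE = 14.0000·√(1/14 + 1/185) = 3.8807.
With t* = 1.972, margin = 1.972 × 3.8807 = 7.6527.
x̄₁ − x̄₂ = 88.1 − 80.3 = 7.8000; interval 7.8000 ± 7.6527 = (0.15, 15.45).

(0.15, 15.45)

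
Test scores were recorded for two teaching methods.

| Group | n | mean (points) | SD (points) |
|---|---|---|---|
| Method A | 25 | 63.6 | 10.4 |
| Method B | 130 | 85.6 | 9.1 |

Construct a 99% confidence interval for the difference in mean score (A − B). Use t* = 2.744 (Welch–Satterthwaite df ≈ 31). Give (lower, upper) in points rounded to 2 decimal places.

Per-group SEs: s₁/√n₁ = 10.4/√25 = 2.0800, s₂/√n₂ = 9.1/√130 = 0.7981.
Unpooled SE of the difference: √(4.3264 + 0.63696361) = 2.2279.
Margin of error = t* · SE = 2.744 × 2.2279 = 6.1134.
x̄₁ − x̄₂ = 63.6 − 85.6 = -22.0000.
CI: -22.0000 ± 6.1134 = (-28.11, -15.89).

(-28.11, -15.89)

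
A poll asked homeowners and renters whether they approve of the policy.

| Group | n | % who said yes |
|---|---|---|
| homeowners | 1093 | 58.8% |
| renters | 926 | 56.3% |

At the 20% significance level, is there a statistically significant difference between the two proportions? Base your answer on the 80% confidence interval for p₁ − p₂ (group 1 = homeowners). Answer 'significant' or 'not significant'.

not significant

Each SE is √(p̂(1−p̂)/n): √(0.5880·0.4120/1093) = 0.01489 and √(0.5630·0.4370/926) = 0.01630.
SE(p̂₁ − p̂₂) = √(SE₁² + SE₂²) = √(0.0002217121 + 0.00026569) = 0.02208, since the two samples are independent.
At 80% confidence z* = 1.282; margin = 1.282 × 0.02208 = 0.02831.
The difference is 0.5880 − 0.5630 = 0.0250, so the interval is 0.0250 ± 0.02831 = (-0.00331, 0.05331).
The interval (-0.00331, 0.05331) contains 0, so the difference is not significant.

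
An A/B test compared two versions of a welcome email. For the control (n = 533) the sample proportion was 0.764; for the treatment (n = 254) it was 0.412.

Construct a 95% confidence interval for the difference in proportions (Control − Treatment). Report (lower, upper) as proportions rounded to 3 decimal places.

Each SE is √(p̂(1−p̂)/n): √(0.7640·0.2360/533) = 0.01839 and √(0.4120·0.5880/254) = 0.03088.
SE(p̂₁ − p̂₂) = √(SE₁² + SE₂²) = √(0.0003381921 + 0.0009535744) = 0.03594, since the two samples are independent.
At 95% confidence z* = 1.960; margin = 1.960 × 0.03594 = 0.07044.
The difference is 0.7640 − 0.4120 = 0.3520, so the interval is 0.3520 ± 0.07044 = (0.282, 0.422).

(0.282, 0.422)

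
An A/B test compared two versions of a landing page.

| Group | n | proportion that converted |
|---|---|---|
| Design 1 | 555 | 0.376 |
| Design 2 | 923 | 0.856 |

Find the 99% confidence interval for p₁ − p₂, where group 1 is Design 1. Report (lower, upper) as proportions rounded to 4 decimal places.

(-0.5408, -0.4192)

The two standard errors are √(0.3760×0.6240/555) = 0.02056 and √(0.8560×0.1440/923) = 0.01156.
Because the samples are independent, SE_diff = √(0.02056² + 0.01156²) = 0.02359.
Using z* = 2.576 for 99%, ME = 2.576 × 0.02359 = 0.06077.
p̂₁ − p̂₂ = -0.4800; interval -0.4800 ± 0.06077 gives (-0.5408, -0.4192).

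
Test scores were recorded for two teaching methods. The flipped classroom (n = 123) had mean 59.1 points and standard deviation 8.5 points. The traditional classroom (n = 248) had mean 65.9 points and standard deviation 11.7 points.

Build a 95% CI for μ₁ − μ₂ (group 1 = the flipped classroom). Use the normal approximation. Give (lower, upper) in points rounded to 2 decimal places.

SE₁ = s₁/√n₁ = 8.5/√123 = 0.7664; SE₂ = 11.7/√248 = 0.7430.
Independent samples, unequal variances: SE_diff = √(SE₁² + SE₂²) = √(0.58736896 + 0.552049) = 1.0674.
z* = 1.960, so margin of error = 1.960 × 1.0674 = 2.0921.
Difference in means = 59.1 − 65.9 = -6.8000.
-6.8000 ± 2.0921 → (-8.89, -4.71).

(-8.89, -4.71)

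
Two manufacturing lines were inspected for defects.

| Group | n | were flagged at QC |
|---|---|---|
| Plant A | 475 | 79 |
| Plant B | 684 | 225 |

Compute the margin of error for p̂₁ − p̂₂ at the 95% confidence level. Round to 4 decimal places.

First, p̂₁ = 79/475 = 0.1663; p̂₂ = 225/684 = 0.3289.
The two standard errors are √(0.1663×0.8337/475) = 0.01708 and √(0.3289×0.6711/684) = 0.01796.
Because the samples are independent, SE_diff = √(0.01708² + 0.01796²) = 0.02478.
Using z* = 1.960 for 95%, ME = 1.960 × 0.02478 = 0.04857.

0.0486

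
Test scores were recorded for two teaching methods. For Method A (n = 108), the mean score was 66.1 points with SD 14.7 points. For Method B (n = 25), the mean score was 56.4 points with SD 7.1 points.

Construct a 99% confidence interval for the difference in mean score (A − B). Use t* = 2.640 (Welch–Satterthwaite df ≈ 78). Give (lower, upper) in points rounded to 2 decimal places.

SE₁ = s₁/√n₁ = 14.7/√108 = 1.4145; SE₂ = 7.1/√25 = 1.4200.
Independent samples, unequal variances: SE_diff = √(SE₁² + SE₂²) = √(2.00081025 + 2.0164) = 2.0043.
t* = 2.640, so margin of error = 2.640 × 2.0043 = 5.2914.
Difference in means = 66.1 − 56.4 = 9.7000.
9.7000 ± 5.2914 → (4.41, 14.99).

(4.41, 14.99)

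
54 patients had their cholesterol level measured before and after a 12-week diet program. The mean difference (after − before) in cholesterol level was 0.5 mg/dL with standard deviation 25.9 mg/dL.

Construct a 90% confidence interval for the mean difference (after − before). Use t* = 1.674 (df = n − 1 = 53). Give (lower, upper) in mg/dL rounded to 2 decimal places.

Paired design: SE = s_d/√n = 25.9/√54 = 3.5245.
t* = 1.674; margin of error = 1.674 × 3.5245 = 5.9000.
0.5 ± 5.9000 → (-5.40, 6.40).

(-5.40, 6.40)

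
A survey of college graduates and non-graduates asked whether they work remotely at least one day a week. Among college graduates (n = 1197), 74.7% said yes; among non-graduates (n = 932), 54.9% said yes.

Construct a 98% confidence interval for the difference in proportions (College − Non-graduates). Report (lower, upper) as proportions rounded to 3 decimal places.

(0.150, 0.246)

SE₁ = √(p̂₁(1−p̂₁)/n₁) = √(0.7470·0.2530/1197) = 0.01257; SE₂ = √(0.5490·0.4510/932) = 0.01630.
Independent samples: SE of the difference = √(SE₁² + SE₂²) = √(0.0001580049 + 0.00026569) = 0.02058.
z* for 98% confidence is 2.326, so the margin of error is 2.326 × 0.02058 = 0.04787.
Point estimate p̂₁ − p̂₂ = 0.7470 − 0.5490 = 0.1980.
0.1980 ± 0.04787 → (0.150, 0.246).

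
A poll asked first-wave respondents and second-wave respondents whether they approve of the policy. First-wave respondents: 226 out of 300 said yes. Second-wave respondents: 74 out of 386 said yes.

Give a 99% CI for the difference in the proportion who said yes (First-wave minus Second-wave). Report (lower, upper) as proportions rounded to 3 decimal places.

(0.479, 0.644)

First, p̂₁ = 226/300 = 0.7533; p̂₂ = 74/386 = 0.1917.
The two standard errors are √(0.7533×0.2467/300) = 0.02489 and √(0.1917×0.8083/386) = 0.02004.
Because the samples are independent, SE_diff = √(0.02489² + 0.02004²) = 0.03195.
Using z* = 2.576 for 99%, ME = 2.576 × 0.03195 = 0.08230.
p̂₁ − p̂₂ = 0.5616; interval 0.5616 ± 0.08230 gives (0.479, 0.644).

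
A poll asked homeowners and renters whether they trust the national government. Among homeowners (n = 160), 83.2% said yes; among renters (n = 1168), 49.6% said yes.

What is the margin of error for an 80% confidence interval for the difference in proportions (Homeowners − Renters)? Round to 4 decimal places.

Each SE is √(p̂(1−p̂)/n): √(0.8320·0.1680/160) = 0.02956 and √(0.4960·0.5040/1168) = 0.01463.
SE(p̂₁ − p̂₂) = √(SE₁² + SE₂²) = √(0.0008737936 + 0.0002140369) = 0.03298, since the two samples are independent.
At 80% confidence z* = 1.282; margin = 1.282 × 0.03298 = 0.04228.

0.0423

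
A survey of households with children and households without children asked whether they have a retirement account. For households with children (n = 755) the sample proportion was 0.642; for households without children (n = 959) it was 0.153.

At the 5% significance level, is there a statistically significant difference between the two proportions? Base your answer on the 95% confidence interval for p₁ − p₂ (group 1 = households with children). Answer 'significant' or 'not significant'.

Each SE is √(p̂(1−p̂)/n): √(0.6420·0.3580/755) = 0.01745 and √(0.1530·0.8470/959) = 0.01162.
SE(p̂₁ − p̂₂) = √(SE₁² + SE₂²) = √(0.0003045025 + 0.0001350244) = 0.02096, since the two samples are independent.
At 95% confidence z* = 1.960; margin = 1.960 × 0.02096 = 0.04108.
The difference is 0.6420 − 0.1530 = 0.4890, so the interval is 0.4890 ± 0.04108 = (0.44792, 0.53008).
The interval (0.44792, 0.53008) does not contain 0, so the difference is significant.

significant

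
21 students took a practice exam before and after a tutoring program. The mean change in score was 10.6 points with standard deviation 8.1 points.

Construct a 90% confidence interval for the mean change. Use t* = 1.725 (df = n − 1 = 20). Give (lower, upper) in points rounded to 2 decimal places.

Paired design: SE = s_d/√n = 8.1/√21 = 1.7676.
t* = 1.725; margin of error = 1.725 × 1.7676 = 3.0491.
10.6 ± 3.0491 → (7.55, 13.65).

(7.55, 13.65)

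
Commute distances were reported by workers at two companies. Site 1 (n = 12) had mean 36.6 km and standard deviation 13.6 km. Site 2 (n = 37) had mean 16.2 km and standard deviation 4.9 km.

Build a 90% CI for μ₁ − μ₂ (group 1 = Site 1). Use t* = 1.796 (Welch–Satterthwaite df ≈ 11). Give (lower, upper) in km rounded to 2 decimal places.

Standard errors of each mean: 13.6/√12 = 3.9260 and 4.9/√37 = 0.8056.
SE(x̄₁ − x̄₂) = √(3.9260² + 0.8056²) = 4.0078 for independent samples with unequal variances.
With t* = 1.796, the margin is 1.796 × 4.0078 = 7.1980.
x̄₁ − x̄₂ = 36.6 − 16.2 = 20.4000; the interval is 20.4000 ± 7.1980 = (13.20, 27.60).

(13.20, 27.60)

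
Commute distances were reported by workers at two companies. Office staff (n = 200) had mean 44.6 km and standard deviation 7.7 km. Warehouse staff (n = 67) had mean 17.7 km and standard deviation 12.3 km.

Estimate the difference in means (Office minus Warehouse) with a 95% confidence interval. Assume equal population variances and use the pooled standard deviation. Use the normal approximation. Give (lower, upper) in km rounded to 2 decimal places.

Pooled variance s_p² = [199·7.7² + 66·12.3²] / (200+67−2) = 82.2032, so s_p = 9.0666.
SE_diff = s_p·√(1/n₁ + 1/n₂) = 9.0666·√(1/200 + 1/67) = 1.2798.
z* = 1.960; margin = 1.960 × 1.2798 = 2.5084.
Difference = 44.6 − 17.7 = 26.9000.
26.9000 ± 2.5084 → (24.39, 29.41).

(24.39, 29.41)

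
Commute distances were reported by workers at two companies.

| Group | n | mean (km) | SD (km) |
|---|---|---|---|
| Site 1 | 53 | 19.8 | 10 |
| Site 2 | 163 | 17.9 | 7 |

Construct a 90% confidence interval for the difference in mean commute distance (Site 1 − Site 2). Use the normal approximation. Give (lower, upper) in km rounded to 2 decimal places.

(-0.53, 4.33)

Per-group SEs: s₁/√n₁ = 10/√53 = 1.3736, s₂/√n₂ = 7/√163 = 0.5483.
Unpooled SE of the difference: √(1.88677696 + 0.30063289) = 1.4790.
Margin of error = z* · SE = 1.645 × 1.4790 = 2.4330.
x̄₁ − x̄₂ = 19.8 − 17.9 = 1.9000.
CI: 1.9000 ± 2.4330 = (-0.53, 4.33).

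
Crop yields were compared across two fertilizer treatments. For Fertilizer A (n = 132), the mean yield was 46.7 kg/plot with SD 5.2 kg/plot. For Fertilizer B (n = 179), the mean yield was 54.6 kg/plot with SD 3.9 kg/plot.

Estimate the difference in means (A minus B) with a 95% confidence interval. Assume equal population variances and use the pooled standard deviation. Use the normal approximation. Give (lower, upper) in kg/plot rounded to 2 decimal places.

(-8.91, -6.89)

s_p = √[((n₁−1)s₁² + (n₂−1)s₂²)/(n₁+n₂−2)] = √[(131·5.2² + 178·3.9²)/309] = 4.4973.
SE = 4.4973·√(1/132 + 1/179) = 0.5160.
With z* = 1.960, margin = 1.960 × 0.5160 = 1.0114.
x̄₁ − x̄₂ = 46.7 − 54.6 = -7.9000; interval -7.9000 ± 1.0114 = (-8.91, -6.89).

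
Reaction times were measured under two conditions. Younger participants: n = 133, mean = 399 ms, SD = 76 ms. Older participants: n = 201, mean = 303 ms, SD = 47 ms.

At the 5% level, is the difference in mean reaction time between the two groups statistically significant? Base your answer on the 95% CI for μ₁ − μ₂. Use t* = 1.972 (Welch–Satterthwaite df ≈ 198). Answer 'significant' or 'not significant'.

significant

Standard errors of each mean: 76/√133 = 6.5900 and 47/√201 = 3.3151.
SE(x̄₁ − x̄₂) = √(6.5900² + 3.3151²) = 7.3769 for independent samples with unequal variances.
With t* = 1.972, the margin is 1.972 × 7.3769 = 14.5472.
x̄₁ − x̄₂ = 399 − 303 = 96.0000; the interval is 96.0000 ± 14.5472 = (81.4528, 110.5472).
The interval (81.4528, 110.5472) does not contain 0, so the difference is significant.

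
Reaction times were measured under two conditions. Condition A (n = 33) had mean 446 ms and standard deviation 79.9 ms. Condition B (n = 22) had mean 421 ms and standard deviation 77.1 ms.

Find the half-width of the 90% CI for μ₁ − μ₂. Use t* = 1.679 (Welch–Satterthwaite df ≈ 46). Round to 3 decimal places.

Standard errors of each mean: 79.9/√33 = 13.9088 and 77.1/√22 = 16.4378.
SE(x̄₁ − x̄₂) = √(13.9088² + 16.4378²) = 21.5327 for independent samples with unequal variances.
With t* = 1.679, the margin is 1.679 × 21.5327 = 36.1534.

36.153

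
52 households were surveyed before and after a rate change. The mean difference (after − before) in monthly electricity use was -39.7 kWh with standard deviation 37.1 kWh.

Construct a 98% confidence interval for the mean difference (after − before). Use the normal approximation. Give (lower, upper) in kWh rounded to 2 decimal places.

This is a matched-pairs design, so SE = s_d/√n = 37.1/√52 = 5.1448.
Margin = 2.326 × 5.1448 = 11.9668; the interval is -39.7 ± 11.9668 = (-51.67, -27.73).

(-51.67, -27.73)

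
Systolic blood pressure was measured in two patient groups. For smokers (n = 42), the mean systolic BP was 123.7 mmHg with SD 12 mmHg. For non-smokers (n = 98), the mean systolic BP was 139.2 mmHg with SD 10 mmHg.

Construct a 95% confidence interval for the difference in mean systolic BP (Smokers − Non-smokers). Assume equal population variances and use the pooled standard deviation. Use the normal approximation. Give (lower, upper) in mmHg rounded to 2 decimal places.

s_p = √[((n₁−1)s₁² + (n₂−1)s₂²)/(n₁+n₂−2)] = √[(41·12² + 97·10²)/138] = 10.6336.
SE = 10.6336·√(1/42 + 1/98) = 1.9611.
With z* = 1.960, margin = 1.960 × 1.9611 = 3.8438.
x̄₁ − x̄₂ = 123.7 − 139.2 = -15.5000; interval -15.5000 ± 3.8438 = (-19.34, -11.66).

(-19.34, -11.66)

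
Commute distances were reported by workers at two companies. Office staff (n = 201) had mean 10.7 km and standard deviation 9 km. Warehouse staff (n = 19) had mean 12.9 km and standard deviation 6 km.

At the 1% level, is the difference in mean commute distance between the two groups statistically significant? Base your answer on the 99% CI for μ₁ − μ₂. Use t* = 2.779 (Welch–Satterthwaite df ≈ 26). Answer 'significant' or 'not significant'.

not significant

Per-group SEs: s₁/√n₁ = 9/√201 = 0.6348, s₂/√n₂ = 6/√19 = 1.3765.
Unpooled SE of the difference: √(0.40297104 + 1.89475225) = 1.5158.
Margin of error = t* · SE = 2.779 × 1.5158 = 4.2124.
x̄₁ − x̄₂ = 10.7 − 12.9 = -2.2000.
CI: -2.2000 ± 4.2124 = (-6.4124, 2.0124).
The interval (-6.4124, 2.0124) contains 0, so the difference is not significant.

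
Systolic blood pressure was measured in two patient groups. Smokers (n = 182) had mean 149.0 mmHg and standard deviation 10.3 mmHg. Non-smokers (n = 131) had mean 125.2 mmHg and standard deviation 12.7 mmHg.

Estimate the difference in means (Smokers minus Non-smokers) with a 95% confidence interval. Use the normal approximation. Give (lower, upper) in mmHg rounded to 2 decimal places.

SE₁ = s₁/√n₁ = 10.3/√182 = 0.7635; SE₂ = 12.7/√131 = 1.1096.
Independent samples, unequal variances: SE_diff = √(SE₁² + SE₂²) = √(0.58293225 + 1.23121216) = 1.3469.
z* = 1.960, so margin of error = 1.960 × 1.3469 = 2.6399.
Difference in means = 149.0 − 125.2 = 23.8000.
23.8000 ± 2.6399 → (21.16, 26.44).

(21.16, 26.44)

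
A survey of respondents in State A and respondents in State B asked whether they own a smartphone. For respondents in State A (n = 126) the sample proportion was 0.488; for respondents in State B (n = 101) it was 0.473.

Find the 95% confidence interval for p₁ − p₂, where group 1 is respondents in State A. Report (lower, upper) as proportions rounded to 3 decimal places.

(-0.116, 0.146)

SE₁ = √(p̂₁(1−p̂₁)/n₁) = √(0.4880·0.5120/126) = 0.04453; SE₂ = √(0.4730·0.5270/101) = 0.04968.
Independent samples: SE of the difference = √(SE₁² + SE₂²) = √(0.0019829209 + 0.0024681024) = 0.06672.
z* for 95% confidence is 1.960, so the margin of error is 1.960 × 0.06672 = 0.13077.
Point estimate p̂₁ − p̂₂ = 0.4880 − 0.4730 = 0.0150.
0.0150 ± 0.13077 → (-0.116, 0.146).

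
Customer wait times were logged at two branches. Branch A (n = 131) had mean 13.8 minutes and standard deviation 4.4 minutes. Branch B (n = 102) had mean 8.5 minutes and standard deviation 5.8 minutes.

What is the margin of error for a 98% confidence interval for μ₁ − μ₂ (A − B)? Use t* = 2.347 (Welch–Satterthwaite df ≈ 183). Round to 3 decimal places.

Per-group SEs: s₁/√n₁ = 4.4/√131 = 0.3844, s₂/√n₂ = 5.8/√102 = 0.5743.
Unpooled SE of the difference: √(0.14776336 + 0.32982049) = 0.6911.
Margin of error = t* · SE = 2.347 × 0.6911 = 1.6220.

1.622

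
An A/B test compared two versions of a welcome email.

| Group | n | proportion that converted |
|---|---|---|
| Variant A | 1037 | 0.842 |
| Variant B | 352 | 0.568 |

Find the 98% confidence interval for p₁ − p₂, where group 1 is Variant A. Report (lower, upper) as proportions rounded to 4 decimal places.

SE₁ = √(p̂₁(1−p̂₁)/n₁) = √(0.8420·0.1580/1037) = 0.01133; SE₂ = √(0.5680·0.4320/352) = 0.02640.
Independent samples: SE of the difference = √(SE₁² + SE₂²) = √(0.0001283689 + 0.00069696) = 0.02873.
z* for 98% confidence is 2.326, so the margin of error is 2.326 × 0.02873 = 0.06683.
Point estimate p̂₁ − p̂₂ = 0.8420 − 0.5680 = 0.2740.
0.2740 ± 0.06683 → (0.2072, 0.3408).

(0.2072, 0.3408)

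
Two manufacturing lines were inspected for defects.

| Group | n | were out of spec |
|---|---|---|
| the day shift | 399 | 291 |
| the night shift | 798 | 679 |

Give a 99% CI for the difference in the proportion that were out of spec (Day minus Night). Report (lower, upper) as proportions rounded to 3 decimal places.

First, p̂₁ = 291/399 = 0.7293; p̂₂ = 679/798 = 0.8509.
The two standard errors are √(0.7293×0.2707/399) = 0.02224 and √(0.8509×0.1491/798) = 0.01261.
Because the samples are independent, SE_diff = √(0.02224² + 0.01261²) = 0.02557.
Using z* = 2.576 for 99%, ME = 2.576 × 0.02557 = 0.06587.
p̂₁ − p̂₂ = -0.1216; interval -0.1216 ± 0.06587 gives (-0.187, -0.056).

(-0.187, -0.056)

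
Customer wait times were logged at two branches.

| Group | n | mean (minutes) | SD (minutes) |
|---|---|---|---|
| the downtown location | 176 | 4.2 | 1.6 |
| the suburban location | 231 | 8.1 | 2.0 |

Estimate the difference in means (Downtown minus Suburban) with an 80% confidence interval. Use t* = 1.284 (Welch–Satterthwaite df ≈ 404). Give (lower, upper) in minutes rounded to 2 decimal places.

SE₁ = s₁/√n₁ = 1.6/√176 = 0.1206; SE₂ = 2.0/√231 = 0.1316.
Independent samples, unequal variances: SE_diff = √(SE₁² + SE₂²) = √(0.01454436 + 0.01731856) = 0.1785.
t* = 1.284, so margin of error = 1.284 × 0.1785 = 0.2292.
Difference in means = 4.2 − 8.1 = -3.9000.
-3.9000 ± 0.2292 → (-4.13, -3.67).

(-4.13, -3.67)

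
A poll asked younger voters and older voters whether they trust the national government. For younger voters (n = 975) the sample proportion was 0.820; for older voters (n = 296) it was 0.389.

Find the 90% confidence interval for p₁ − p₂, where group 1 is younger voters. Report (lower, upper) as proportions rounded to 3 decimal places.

(0.380, 0.482)

Each SE is √(p̂(1−p̂)/n): √(0.8200·0.1800/975) = 0.01230 and √(0.3890·0.6110/296) = 0.02834.
SE(p̂₁ − p̂₂) = √(SE₁² + SE₂²) = √(0.00015129 + 0.0008031556) = 0.03089, since the two samples are independent.
At 90% confidence z* = 1.645; margin = 1.645 × 0.03089 = 0.05081.
The difference is 0.8200 − 0.3890 = 0.4310, so the interval is 0.4310 ± 0.05081 = (0.380, 0.482).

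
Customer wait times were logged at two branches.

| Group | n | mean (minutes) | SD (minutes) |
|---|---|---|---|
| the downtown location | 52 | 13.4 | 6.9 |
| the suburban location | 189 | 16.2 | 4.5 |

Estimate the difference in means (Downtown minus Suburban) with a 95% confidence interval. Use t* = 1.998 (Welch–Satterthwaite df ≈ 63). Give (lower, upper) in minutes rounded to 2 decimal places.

SE₁ = s₁/√n₁ = 6.9/√52 = 0.9569; SE₂ = 4.5/√189 = 0.3273.
Independent samples, unequal variances: SE_diff = √(SE₁² + SE₂²) = √(0.91565761 + 0.10712529) = 1.0113.
t* = 1.998, so margin of error = 1.998 × 1.0113 = 2.0206.
Difference in means = 13.4 − 16.2 = -2.8000.
-2.8000 ± 2.0206 → (-4.82, -0.78).

(-4.82, -0.78)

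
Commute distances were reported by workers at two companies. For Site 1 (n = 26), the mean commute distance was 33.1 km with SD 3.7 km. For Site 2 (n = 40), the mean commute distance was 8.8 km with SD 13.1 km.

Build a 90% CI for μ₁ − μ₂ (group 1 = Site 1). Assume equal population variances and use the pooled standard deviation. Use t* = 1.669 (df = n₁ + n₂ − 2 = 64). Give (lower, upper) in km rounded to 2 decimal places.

Pooled variance s_p² = [25·3.7² + 39·13.1²] / (26+40−2) = 109.9225, so s_p = 10.4844.
SE_diff = s_p·√(1/n₁ + 1/n₂) = 10.4844·√(1/26 + 1/40) = 2.6412.
t* = 1.669; margin = 1.669 × 2.6412 = 4.4082.
Difference = 33.1 − 8.8 = 24.3000.
24.3000 ± 4.4082 → (19.89, 28.71).

(19.89, 28.71)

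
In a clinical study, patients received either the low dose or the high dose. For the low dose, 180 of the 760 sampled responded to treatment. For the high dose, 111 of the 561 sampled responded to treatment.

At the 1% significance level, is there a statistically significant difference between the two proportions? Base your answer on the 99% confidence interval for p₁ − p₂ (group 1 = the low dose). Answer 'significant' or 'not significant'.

First, p̂₁ = 180/760 = 0.2368; p̂₂ = 111/561 = 0.1979.
The two standard errors are √(0.2368×0.7632/760) = 0.01542 and √(0.1979×0.8021/561) = 0.01682.
Because the samples are independent, SE_diff = √(0.01542² + 0.01682²) = 0.02282.
Using z* = 2.576 for 99%, ME = 2.576 × 0.02282 = 0.05878.
p̂₁ − p̂₂ = 0.0389; interval 0.0389 ± 0.05878 gives (-0.01988, 0.09768).
The interval (-0.01988, 0.09768) contains 0, so the difference is not significant.

not significant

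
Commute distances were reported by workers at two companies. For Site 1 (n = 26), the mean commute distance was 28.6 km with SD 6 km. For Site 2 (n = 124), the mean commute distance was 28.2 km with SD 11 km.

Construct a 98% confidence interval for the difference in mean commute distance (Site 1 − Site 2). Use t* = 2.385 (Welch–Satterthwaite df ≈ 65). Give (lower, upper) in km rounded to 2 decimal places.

(-3.26, 4.06)

Per-group SEs: s₁/√n₁ = 6/√26 = 1.1767, s₂/√n₂ = 11/√124 = 0.9878.
Unpooled SE of the difference: √(1.38462289 + 0.97574884) = 1.5364.
Margin of error = t* · SE = 2.385 × 1.5364 = 3.6643.
x̄₁ − x̄₂ = 28.6 − 28.2 = 0.4000.
CI: 0.4000 ± 3.6643 = (-3.26, 4.06).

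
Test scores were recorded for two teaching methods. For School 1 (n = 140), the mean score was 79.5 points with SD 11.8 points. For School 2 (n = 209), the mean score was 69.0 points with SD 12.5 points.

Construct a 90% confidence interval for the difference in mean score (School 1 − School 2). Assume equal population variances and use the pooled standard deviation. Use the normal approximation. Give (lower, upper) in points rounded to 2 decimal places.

(8.30, 12.70)

s_p = √[((n₁−1)s₁² + (n₂−1)s₂²)/(n₁+n₂−2)] = √[(139·11.8² + 208·12.5²)/347] = 12.2244.
SE = 12.2244·√(1/140 + 1/209) = 1.3351.
With z* = 1.645, margin = 1.645 × 1.3351 = 2.1962.
x̄₁ − x̄₂ = 79.5 − 69.0 = 10.5000; interval 10.5000 ± 2.1962 = (8.30, 12.70).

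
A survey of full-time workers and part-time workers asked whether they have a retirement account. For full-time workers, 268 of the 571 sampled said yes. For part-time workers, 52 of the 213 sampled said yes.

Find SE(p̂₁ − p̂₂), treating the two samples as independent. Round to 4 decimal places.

0.0361

Sample proportions: 268/571 = 0.4694, 52/213 = 0.2441.
Each SE is √(p̂(1−p̂)/n): √(0.4694·0.5306/571) = 0.02089 and √(0.2441·0.7559/213) = 0.02943.
SE(p̂₁ − p̂₂) = √(SE₁² + SE₂²) = √(0.0004363921 + 0.0008661249) = 0.03609, since the two samples are independent.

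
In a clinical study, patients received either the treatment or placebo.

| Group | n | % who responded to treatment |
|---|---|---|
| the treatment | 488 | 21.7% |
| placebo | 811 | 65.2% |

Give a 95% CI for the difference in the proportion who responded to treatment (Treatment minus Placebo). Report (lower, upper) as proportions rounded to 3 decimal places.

(-0.484, -0.386)

The two standard errors are √(0.2170×0.7830/488) = 0.01866 and √(0.6520×0.3480/811) = 0.01673.
Because the samples are independent, SE_diff = √(0.01866² + 0.01673²) = 0.02506.
Using z* = 1.960 for 95%, ME = 1.960 × 0.02506 = 0.04912.
p̂₁ − p̂₂ = -0.4350; interval -0.4350 ± 0.04912 gives (-0.484, -0.386).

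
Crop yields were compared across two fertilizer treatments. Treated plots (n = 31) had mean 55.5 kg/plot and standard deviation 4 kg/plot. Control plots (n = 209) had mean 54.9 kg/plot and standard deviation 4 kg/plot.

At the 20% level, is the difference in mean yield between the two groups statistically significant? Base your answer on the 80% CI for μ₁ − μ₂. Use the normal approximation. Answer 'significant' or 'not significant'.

SE₁ = s₁/√n₁ = 4/√31 = 0.7184; SE₂ = 4/√209 = 0.2767.
Independent samples, unequal variances: SE_diff = √(SE₁² + SE₂²) = √(0.51609856 + 0.07656289) = 0.7698.
z* = 1.282, so margin of error = 1.282 × 0.7698 = 0.9869.
Difference in means = 55.5 − 54.9 = 0.6000.
0.6000 ± 0.9869 → (-0.3869, 1.5869).
The interval (-0.3869, 1.5869) contains 0, so the difference is not significant.

not significant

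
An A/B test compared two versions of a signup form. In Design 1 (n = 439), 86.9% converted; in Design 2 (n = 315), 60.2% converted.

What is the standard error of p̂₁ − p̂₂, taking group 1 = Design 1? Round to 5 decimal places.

Each SE is √(p̂(1−p̂)/n): √(0.8690·0.1310/439) = 0.01610 and √(0.6020·0.3980/315) = 0.02758.
SE(p̂₁ − p̂₂) = √(SE₁² + SE₂²) = √(0.00025921 + 0.0007606564) = 0.03194, since the two samples are independent.

0.03194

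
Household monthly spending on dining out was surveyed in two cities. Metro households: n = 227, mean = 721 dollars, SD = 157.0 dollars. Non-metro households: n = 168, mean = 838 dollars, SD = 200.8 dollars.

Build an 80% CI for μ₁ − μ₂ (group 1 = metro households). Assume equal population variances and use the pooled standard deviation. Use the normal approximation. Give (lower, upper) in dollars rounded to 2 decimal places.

Pooled variance s_p² = [226·157.0² + 167·200.8²] / (227+168−2) = 31308.4501, so s_p = 176.9419.
SE_diff = s_p·√(1/n₁ + 1/n₂) = 176.9419·√(1/227 + 1/168) = 18.0078.
z* = 1.282; margin = 1.282 × 18.0078 = 23.0860.
Difference = 721 − 838 = -117.0000.
-117.0000 ± 23.0860 → (-140.09, -93.91).

(-140.09, -93.91)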